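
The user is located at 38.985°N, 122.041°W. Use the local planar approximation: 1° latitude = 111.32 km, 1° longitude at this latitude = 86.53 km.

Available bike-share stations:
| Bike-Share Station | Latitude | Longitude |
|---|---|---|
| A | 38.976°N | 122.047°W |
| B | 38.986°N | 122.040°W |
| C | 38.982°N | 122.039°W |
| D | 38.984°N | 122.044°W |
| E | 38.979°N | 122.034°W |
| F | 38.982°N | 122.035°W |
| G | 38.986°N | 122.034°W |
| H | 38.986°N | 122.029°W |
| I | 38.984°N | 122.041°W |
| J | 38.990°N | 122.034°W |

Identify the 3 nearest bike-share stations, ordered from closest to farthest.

Distances from 38.985°N, 122.041°W:
A: 1.128 km
B: 0.141 km
C: 0.376 km
D: 0.282 km
E: 0.902 km
F: 0.617 km
G: 0.616 km
H: 1.044 km
I: 0.111 km
J: 0.823 km
Sorted: I (0.111 km) < B (0.141 km) < D (0.282 km) < C (0.376 km) < G (0.616 km) < …

I, B, D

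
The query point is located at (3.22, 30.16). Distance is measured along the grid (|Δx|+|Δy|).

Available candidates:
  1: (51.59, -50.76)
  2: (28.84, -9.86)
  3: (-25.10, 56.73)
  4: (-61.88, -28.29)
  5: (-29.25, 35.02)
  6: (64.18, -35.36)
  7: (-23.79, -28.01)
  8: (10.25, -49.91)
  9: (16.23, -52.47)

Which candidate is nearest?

5

Distances from (3.22, 30.16):
1: 129.29
2: 65.64
3: 54.89
4: 123.55
5: 37.33
6: 126.48
7: 85.18
8: 87.10
9: 95.64
Minimum: 5 at 37.33.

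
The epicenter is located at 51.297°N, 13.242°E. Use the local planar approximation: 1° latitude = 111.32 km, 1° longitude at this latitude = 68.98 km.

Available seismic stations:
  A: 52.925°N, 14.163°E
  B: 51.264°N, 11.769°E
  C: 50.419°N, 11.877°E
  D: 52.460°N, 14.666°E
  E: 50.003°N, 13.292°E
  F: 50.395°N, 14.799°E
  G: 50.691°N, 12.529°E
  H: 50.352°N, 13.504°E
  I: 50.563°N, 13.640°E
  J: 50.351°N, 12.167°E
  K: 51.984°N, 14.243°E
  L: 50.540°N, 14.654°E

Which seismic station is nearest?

G

Distances from 51.297°N, 13.242°E:
A: 192.042 km
B: 101.674 km
C: 135.715 km
D: 162.511 km
E: 144.089 km
F: 147.029 km
G: 83.485 km
H: 106.739 km
I: 86.198 km
J: 128.797 km
K: 103.036 km
L: 128.794 km
Minimum: G at 83.485 km.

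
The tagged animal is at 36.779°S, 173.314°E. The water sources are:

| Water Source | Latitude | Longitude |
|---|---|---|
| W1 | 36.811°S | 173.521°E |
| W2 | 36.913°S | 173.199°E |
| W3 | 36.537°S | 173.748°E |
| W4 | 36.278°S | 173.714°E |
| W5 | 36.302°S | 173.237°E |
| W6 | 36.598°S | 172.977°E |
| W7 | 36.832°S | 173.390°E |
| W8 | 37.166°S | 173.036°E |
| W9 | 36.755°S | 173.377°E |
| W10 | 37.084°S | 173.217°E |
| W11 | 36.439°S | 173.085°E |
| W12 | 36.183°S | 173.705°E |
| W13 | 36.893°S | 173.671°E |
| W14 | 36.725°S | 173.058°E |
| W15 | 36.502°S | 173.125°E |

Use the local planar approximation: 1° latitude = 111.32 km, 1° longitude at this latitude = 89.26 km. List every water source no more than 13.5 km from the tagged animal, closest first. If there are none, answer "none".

Distances from 36.779°S, 173.314°E:
W1: 18.817 km
W2: 18.107 km
W3: 47.185 km
W4: 66.221 km
W5: 53.543 km
W6: 36.205 km
W7: 8.990 km
W8: 49.716 km
W9: 6.226 km
W10: 35.039 km
W11: 43.016 km
W12: 74.966 km
W13: 34.300 km
W14: 23.628 km
W15: 35.149 km
Threshold 13.5 km: W9 (6.226 km), W7 (8.990 km) are within range.

W9, W7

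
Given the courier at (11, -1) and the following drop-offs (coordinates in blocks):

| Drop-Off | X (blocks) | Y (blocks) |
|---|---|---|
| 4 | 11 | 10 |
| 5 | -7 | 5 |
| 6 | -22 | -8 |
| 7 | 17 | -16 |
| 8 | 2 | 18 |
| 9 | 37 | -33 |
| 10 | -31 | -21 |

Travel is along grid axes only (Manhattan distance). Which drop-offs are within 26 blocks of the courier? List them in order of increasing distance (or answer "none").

4, 7, 5

Distances from (11, -1):
4: |0| + |11| = 0 + 11 = 11 blocks
5: |-18| + |6| = 18 + 6 = 24 blocks
6: |-33| + |-7| = 33 + 7 = 40 blocks
7: |6| + |-15| = 6 + 15 = 21 blocks
8: |-9| + |19| = 9 + 19 = 28 blocks
9: |26| + |-32| = 26 + 32 = 58 blocks
10: |-42| + |-20| = 42 + 20 = 62 blocks
Threshold 26 blocks: 4 (11 blocks), 7 (21 blocks), 5 (24 blocks) are within range.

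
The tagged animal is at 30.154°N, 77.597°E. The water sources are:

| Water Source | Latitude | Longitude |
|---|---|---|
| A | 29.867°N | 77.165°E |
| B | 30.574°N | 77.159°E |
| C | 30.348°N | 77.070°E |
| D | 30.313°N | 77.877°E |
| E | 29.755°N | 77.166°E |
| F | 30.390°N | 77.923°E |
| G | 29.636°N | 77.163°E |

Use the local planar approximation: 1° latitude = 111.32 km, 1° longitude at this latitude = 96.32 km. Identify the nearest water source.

D

Distances from 30.154°N, 77.597°E:
A: √((-0.287·111.32)² + (-0.432·96.32)²) = √(1020.72838 + 1731.41207) = 52.461 km
B: √((0.420·111.32)² + (-0.438·96.32)²) = √(2185.97392 + 1779.84084) = 62.975 km
C: √((0.194·111.32)² + (-0.527·96.32)²) = √(466.39067 + 2576.64257) = 55.164 km
D: √((0.159·111.32)² + (0.280·96.32)²) = √(313.28575 + 727.35932) = 32.259 km
E: √((-0.399·111.32)² + (-0.431·96.32)²) = √(1972.84146 + 1723.40555) = 60.797 km
F: √((0.236·111.32)² + (0.326·96.32)²) = √(690.19276 + 985.98010) = 40.941 km
G: √((-0.518·111.32)² + (-0.434·96.32)²) = √(3325.10922 + 1747.48078) = 71.222 km
Minimum: D at 32.259 km.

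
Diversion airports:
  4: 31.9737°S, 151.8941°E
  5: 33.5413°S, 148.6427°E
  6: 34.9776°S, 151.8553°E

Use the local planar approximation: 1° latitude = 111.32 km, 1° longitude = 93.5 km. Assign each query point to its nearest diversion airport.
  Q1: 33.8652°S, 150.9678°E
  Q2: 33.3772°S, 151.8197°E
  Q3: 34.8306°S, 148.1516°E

Q1 at 33.8652°S, 150.9678°E:
  4: √((1.8915·111.32)² + (0.9263·93.5)²) = √(44336.263197 + 7501.127542) = 227.6783 km
  5: √((0.3239·111.32)² + (-2.3251·93.5)²) = √(1300.074654 + 47261.390390) = 220.3667 km
  6: √((-1.1124·111.32)² + (0.8875·93.5)²) = √(15334.455364 + 6885.887852) = 149.0649 km
  → nearest: 6 (149.0649 km)
Q2 at 33.3772°S, 151.8197°E:
  4: √((1.4035·111.32)² + (0.0744·93.5)²) = √(24410.193903 + 48.391501) = 156.3924 km
  5: √((-0.1641·111.32)² + (-3.1770·93.5)²) = √(333.705648 + 88238.405450) = 297.6107 km
  6: √((-1.6004·111.32)² + (0.0356·93.5)²) = √(31739.748469 + 11.079578) = 178.1876 km
  → nearest: 4 (156.3924 km)
Q3 at 34.8306°S, 148.1516°E:
  4: √((2.8569·111.32)² + (3.7425·93.5)²) = √(101143.149594 + 122446.630814) = 472.8528 km
  5: √((1.2893·111.32)² + (0.4911·93.5)²) = √(20599.390031 + 2108.448949) = 150.6912 km
  6: √((-0.1470·111.32)² + (3.7037·93.5)²) = √(267.781805 + 119920.884986) = 346.6824 km
  → nearest: 5 (150.6912 km)

Q1→6; Q2→4; Q3→5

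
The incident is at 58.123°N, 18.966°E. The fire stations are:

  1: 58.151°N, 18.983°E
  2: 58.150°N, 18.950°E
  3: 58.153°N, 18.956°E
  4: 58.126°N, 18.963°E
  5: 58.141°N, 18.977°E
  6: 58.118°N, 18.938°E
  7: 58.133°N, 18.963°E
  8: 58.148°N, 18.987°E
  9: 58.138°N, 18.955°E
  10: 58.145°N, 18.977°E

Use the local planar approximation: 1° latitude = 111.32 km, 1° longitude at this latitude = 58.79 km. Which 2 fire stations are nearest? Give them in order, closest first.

4, 7

Distances from 58.123°N, 18.966°E:
1: 3.273 km
2: 3.149 km
3: 3.391 km
4: 0.378 km
5: 2.106 km
6: 1.738 km
7: 1.127 km
8: 3.045 km
9: 1.791 km
10: 2.533 km
Sorted: 4 (0.378 km) < 7 (1.127 km) < 6 (1.738 km) < 9 (1.791 km) < …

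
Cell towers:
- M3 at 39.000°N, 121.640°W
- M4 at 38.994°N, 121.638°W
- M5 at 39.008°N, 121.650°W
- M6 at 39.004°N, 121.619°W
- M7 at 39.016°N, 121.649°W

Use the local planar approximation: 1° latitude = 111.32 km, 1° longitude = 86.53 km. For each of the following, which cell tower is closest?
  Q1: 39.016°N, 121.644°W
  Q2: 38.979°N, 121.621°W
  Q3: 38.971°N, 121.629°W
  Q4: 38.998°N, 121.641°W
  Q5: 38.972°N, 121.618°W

Q1→M7; Q2→M4; Q3→M4; Q4→M3; Q5→M4

Q1 at 39.016°N, 121.644°W:
  M3: √((-0.016·111.32)² + (0.004·86.53)²) = √(3.17239 + 0.11980) = 1.814 km
  M4: √((-0.022·111.32)² + (0.006·86.53)²) = √(5.99780 + 0.26955) = 2.503 km
  M5: √((-0.008·111.32)² + (-0.006·86.53)²) = √(0.79310 + 0.26955) = 1.031 km
  M6: √((-0.012·111.32)² + (0.025·86.53)²) = √(1.78447 + 4.67965) = 2.542 km
  M7: √((0.000·111.32)² + (-0.005·86.53)²) = √(0.00000 + 0.18719) = 0.433 km
  → nearest: M7 (0.433 km)
Q2 at 38.979°N, 121.621°W:
  M3: √((0.021·111.32)² + (-0.019·86.53)²) = √(5.46493 + 2.70297) = 2.858 km
  M4: √((0.015·111.32)² + (-0.017·86.53)²) = √(2.78823 + 2.16387) = 2.225 km
  M5: √((0.029·111.32)² + (-0.029·86.53)²) = √(10.42179 + 6.29694) = 4.089 km
  M6: √((0.025·111.32)² + (0.002·86.53)²) = √(7.74509 + 0.02995) = 2.788 km
  M7: √((0.037·111.32)² + (-0.028·86.53)²) = √(16.96484 + 5.87015) = 4.779 km
  → nearest: M4 (2.225 km)
Q3 at 38.971°N, 121.629°W:
  M3: √((0.029·111.32)² + (-0.011·86.53)²) = √(10.42179 + 0.90598) = 3.366 km
  M4: √((0.023·111.32)² + (-0.009·86.53)²) = √(6.55544 + 0.60648) = 2.676 km
  M5: √((0.037·111.32)² + (-0.021·86.53)²) = √(16.96484 + 3.30196) = 4.502 km
  M6: √((0.033·111.32)² + (0.010·86.53)²) = √(13.49504 + 0.74874) = 3.774 km
  M7: √((0.045·111.32)² + (-0.020·86.53)²) = √(25.09409 + 2.99498) = 5.300 km
  → nearest: M4 (2.676 km)
Q4 at 38.998°N, 121.641°W:
  M3: √((0.002·111.32)² + (0.001·86.53)²) = √(0.04957 + 0.00749) = 0.239 km
  M4: √((-0.004·111.32)² + (0.003·86.53)²) = √(0.19827 + 0.06739) = 0.515 km
  M5: √((0.010·111.32)² + (-0.009·86.53)²) = √(1.23921 + 0.60648) = 1.359 km
  M6: √((0.006·111.32)² + (0.022·86.53)²) = √(0.44612 + 3.62392) = 2.017 km
  M7: √((0.018·111.32)² + (-0.008·86.53)²) = √(4.01505 + 0.47920) = 2.120 km
  → nearest: M3 (0.239 km)
Q5 at 38.972°N, 121.618°W:
  M3: √((0.028·111.32)² + (-0.022·86.53)²) = √(9.71544 + 3.62392) = 3.652 km
  M4: √((0.022·111.32)² + (-0.020·86.53)²) = √(5.99780 + 2.99498) = 2.999 km
  M5: √((0.036·111.32)² + (-0.032·86.53)²) = √(16.06022 + 7.66714) = 4.871 km
  M6: √((0.032·111.32)² + (-0.001·86.53)²) = √(12.68955 + 0.00749) = 3.563 km
  M7: √((0.044·111.32)² + (-0.031·86.53)²) = √(23.99119 + 7.19543) = 5.584 km
  → nearest: M4 (2.999 km)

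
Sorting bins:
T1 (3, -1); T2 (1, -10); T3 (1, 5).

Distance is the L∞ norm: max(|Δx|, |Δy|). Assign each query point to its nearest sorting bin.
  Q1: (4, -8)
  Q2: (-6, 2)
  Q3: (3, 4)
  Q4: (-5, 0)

Q1→T2; Q2→T3; Q3→T3; Q4→T3

Q1 at (4, -8):
  T1: 7
  T2: 3
  T3: 13
  → nearest: T2 (3)
Q2 at (-6, 2):
  T1: 9
  T2: 12
  T3: 7
  → nearest: T3 (7)
Q3 at (3, 4):
  T1: 5
  T2: 14
  T3: 2
  → nearest: T3 (2)
Q4 at (-5, 0):
  T1: 8
  T2: 10
  T3: 6
  → nearest: T3 (6)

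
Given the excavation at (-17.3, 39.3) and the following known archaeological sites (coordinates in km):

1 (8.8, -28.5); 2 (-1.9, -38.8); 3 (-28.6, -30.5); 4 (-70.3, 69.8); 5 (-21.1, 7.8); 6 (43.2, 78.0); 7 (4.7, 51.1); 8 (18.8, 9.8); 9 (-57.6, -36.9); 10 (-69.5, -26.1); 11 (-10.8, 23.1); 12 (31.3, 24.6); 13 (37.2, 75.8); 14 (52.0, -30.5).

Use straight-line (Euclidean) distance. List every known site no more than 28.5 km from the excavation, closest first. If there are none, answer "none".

Distances from (-17.3, 39.3):
1: 72.7 km
2: 79.6 km
3: 70.7 km
4: 61.1 km
5: 31.7 km
6: 71.8 km
7: 25.0 km
8: 46.6 km
9: 86.2 km
10: 83.7 km
11: 17.5 km
12: 50.8 km
13: 65.6 km
14: 98.4 km
Threshold 28.5 km: 11 (17.5 km), 7 (25.0 km) are within range.

11, 7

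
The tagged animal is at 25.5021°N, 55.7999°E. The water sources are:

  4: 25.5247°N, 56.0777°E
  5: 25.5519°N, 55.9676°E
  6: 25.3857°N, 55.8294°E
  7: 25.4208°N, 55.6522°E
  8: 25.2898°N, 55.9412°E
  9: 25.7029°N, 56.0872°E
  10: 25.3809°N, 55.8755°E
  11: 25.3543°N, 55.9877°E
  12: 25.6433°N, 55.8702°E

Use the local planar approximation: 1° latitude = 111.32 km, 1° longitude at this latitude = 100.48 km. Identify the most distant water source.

9

Distances from 25.5021°N, 55.7999°E:
4: 28.0265 km
5: 17.7390 km
6: 13.2924 km
7: 17.3828 km
8: 27.5701 km
9: 36.5105 km
10: 15.4834 km
11: 25.0357 km
12: 17.2326 km
Maximum: 9 at 36.5105 km.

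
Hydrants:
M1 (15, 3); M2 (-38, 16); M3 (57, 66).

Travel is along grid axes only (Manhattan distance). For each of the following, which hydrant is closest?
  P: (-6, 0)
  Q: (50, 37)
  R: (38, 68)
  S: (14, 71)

P at (-6, 0):
  M1: 24
  M2: 48
  M3: 129
  → nearest: M1 (24)
Q at (50, 37):
  M1: 69
  M2: 109
  M3: 36
  → nearest: M3 (36)
R at (38, 68):
  M1: 88
  M2: 128
  M3: 21
  → nearest: M3 (21)
S at (14, 71):
  M1: 69
  M2: 107
  M3: 48
  → nearest: M3 (48)

P→M1; Q→M3; R→M3; S→M3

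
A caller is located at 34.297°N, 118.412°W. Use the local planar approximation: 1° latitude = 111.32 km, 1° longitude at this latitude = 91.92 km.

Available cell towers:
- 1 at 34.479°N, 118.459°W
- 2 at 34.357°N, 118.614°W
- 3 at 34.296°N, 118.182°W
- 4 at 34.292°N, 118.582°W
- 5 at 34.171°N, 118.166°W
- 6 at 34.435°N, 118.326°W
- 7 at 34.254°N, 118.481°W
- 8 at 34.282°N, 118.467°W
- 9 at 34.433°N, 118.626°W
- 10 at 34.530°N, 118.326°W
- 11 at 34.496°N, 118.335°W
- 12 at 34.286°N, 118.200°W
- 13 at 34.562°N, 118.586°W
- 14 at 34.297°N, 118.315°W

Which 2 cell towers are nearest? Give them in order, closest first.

8, 7

Distances from 34.297°N, 118.412°W:
1: √((0.182·111.32)² + (-0.047·91.92)²) = √(410.47732 + 18.66447) = 20.716 km
2: √((0.060·111.32)² + (-0.202·91.92)²) = √(44.61171 + 344.76468) = 19.733 km
3: √((-0.001·111.32)² + (0.230·91.92)²) = √(0.01239 + 446.96725) = 21.142 km
4: √((-0.005·111.32)² + (-0.170·91.92)²) = √(0.30980 + 244.18438) = 15.636 km
5: √((-0.126·111.32)² + (0.246·91.92)²) = √(196.73765 + 511.31702) = 26.609 km
6: √((0.138·111.32)² + (0.086·91.92)²) = √(235.99596 + 62.49092) = 17.277 km
7: √((-0.043·111.32)² + (-0.069·91.92)²) = √(22.91307 + 40.22705) = 7.946 km
8: √((-0.015·111.32)² + (-0.055·91.92)²) = √(2.78823 + 25.55909) = 5.324 km
9: √((0.136·111.32)² + (-0.214·91.92)²) = √(229.20507 + 386.94352) = 24.822 km
10: √((0.233·111.32)² + (0.086·91.92)²) = √(672.75702 + 62.49092) = 27.115 km
11: √((0.199·111.32)² + (0.077·91.92)²) = √(490.74123 + 50.09582) = 23.256 km
12: √((-0.011·111.32)² + (0.212·91.92)²) = √(1.49945 + 379.74473) = 19.525 km
13: √((0.265·111.32)² + (-0.174·91.92)²) = √(870.23820 + 255.81060) = 33.557 km
14: √((0.000·111.32)² + (0.097·91.92)²) = √(0.00000 + 79.49934) = 8.916 km
Sorted: 8 (5.324 km) < 7 (7.946 km) < 14 (8.916 km) < 4 (15.636 km) < …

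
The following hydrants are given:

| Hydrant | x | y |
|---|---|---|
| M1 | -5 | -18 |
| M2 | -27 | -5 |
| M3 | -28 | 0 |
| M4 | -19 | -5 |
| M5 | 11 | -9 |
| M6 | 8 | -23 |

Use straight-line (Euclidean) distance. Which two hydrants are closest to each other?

M2 and M3

Pairwise distances:
M1–M2: 25.6
M1–M3: 29.2
M1–M4: 19.1
M1–M5: 18.4
M1–M6: 13.9
M2–M3: 5.1
M2–M4: 8.0
M2–M5: 38.2
M2–M6: 39.4
M3–M4: 10.3
M3–M5: 40.0
M3–M6: 42.7
M4–M5: 30.3
M4–M6: 32.4
M5–M6: 14.3
Closest pair: M2–M3 at 5.1.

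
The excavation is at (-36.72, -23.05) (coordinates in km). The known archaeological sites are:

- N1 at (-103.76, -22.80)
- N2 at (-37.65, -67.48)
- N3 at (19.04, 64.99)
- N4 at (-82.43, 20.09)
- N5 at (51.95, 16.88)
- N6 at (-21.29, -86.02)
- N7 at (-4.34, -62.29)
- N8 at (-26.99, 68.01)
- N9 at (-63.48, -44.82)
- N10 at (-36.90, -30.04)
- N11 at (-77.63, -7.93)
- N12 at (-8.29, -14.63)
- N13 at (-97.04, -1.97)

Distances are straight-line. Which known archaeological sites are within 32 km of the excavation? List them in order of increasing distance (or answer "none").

N10, N12

Distances from (-36.72, -23.05):
N1: 67.04 km
N2: 44.44 km
N3: 104.21 km
N4: 62.85 km
N5: 97.25 km
N6: 64.83 km
N7: 50.87 km
N8: 91.58 km
N9: 34.50 km
N10: 6.99 km
N11: 43.61 km
N12: 29.65 km
N13: 63.90 km
Threshold 32 km: N10 (6.99 km), N12 (29.65 km) are within range.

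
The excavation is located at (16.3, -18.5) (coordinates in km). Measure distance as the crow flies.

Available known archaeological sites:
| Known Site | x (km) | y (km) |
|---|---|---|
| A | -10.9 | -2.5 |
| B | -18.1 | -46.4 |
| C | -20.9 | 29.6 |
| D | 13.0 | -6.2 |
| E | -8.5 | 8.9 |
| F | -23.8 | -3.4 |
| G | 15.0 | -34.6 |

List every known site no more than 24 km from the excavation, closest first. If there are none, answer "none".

D, G

Distances from (16.3, -18.5):
A: 31.6 km
B: 44.3 km
C: 60.8 km
D: 12.7 km
E: 37.0 km
F: 42.8 km
G: 16.2 km
Threshold 24 km: D (12.7 km), G (16.2 km) are within range.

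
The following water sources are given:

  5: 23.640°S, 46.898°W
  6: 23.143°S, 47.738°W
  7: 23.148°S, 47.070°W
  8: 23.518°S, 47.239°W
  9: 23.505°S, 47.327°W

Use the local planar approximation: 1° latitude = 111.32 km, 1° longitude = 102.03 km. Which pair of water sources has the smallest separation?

Pairwise distances:
5–6: 102.012 km
5–7: 57.512 km
5–8: 37.349 km
5–9: 46.279 km
6–7: 68.158 km
6–8: 65.839 km
6–9: 58.158 km
7–8: 44.652 km
7–9: 47.612 km
8–9: 9.095 km
Closest pair: 8–9 at 9.095 km.

8 and 9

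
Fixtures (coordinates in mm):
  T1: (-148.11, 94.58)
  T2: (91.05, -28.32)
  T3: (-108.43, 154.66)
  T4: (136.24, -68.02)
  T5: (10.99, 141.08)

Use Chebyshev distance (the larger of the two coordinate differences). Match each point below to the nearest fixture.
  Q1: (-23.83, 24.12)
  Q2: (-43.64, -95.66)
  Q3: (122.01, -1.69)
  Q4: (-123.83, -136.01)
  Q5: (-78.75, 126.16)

Q1→T2; Q2→T2; Q3→T2; Q4→T2; Q5→T3

Q1 at (-23.83, 24.12):
  T1: 124.28 mm
  T2: 114.88 mm
  T3: 130.54 mm
  T4: 160.07 mm
  T5: 116.96 mm
  → nearest: T2 (114.88 mm)
Q2 at (-43.64, -95.66):
  T1: 190.24 mm
  T2: 134.69 mm
  T3: 250.32 mm
  T4: 179.88 mm
  T5: 236.74 mm
  → nearest: T2 (134.69 mm)
Q3 at (122.01, -1.69):
  T1: 270.12 mm
  T2: 30.96 mm
  T3: 230.44 mm
  T4: 66.33 mm
  T5: 142.77 mm
  → nearest: T2 (30.96 mm)
Q4 at (-123.83, -136.01):
  T1: 230.59 mm
  T2: 214.88 mm
  T3: 290.67 mm
  T4: 260.07 mm
  T5: 277.09 mm
  → nearest: T2 (214.88 mm)
Q5 at (-78.75, 126.16):
  T1: 69.36 mm
  T2: 169.80 mm
  T3: 29.68 mm
  T4: 214.99 mm
  T5: 89.74 mm
  → nearest: T3 (29.68 mm)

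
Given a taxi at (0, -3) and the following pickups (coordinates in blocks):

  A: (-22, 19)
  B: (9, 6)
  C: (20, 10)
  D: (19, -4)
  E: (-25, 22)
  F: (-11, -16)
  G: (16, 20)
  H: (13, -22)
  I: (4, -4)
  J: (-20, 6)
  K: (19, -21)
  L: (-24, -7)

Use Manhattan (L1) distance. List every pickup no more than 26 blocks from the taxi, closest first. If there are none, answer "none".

Distances from (0, -3):
A: |-22| + |22| = 22 + 22 = 44 blocks
B: |9| + |9| = 9 + 9 = 18 blocks
C: |20| + |13| = 20 + 13 = 33 blocks
D: |19| + |-1| = 19 + 1 = 20 blocks
E: |-25| + |25| = 25 + 25 = 50 blocks
F: |-11| + |-13| = 11 + 13 = 24 blocks
G: |16| + |23| = 16 + 23 = 39 blocks
H: |13| + |-19| = 13 + 19 = 32 blocks
I: |4| + |-1| = 4 + 1 = 5 blocks
J: |-20| + |9| = 20 + 9 = 29 blocks
K: |19| + |-18| = 19 + 18 = 37 blocks
L: |-24| + |-4| = 24 + 4 = 28 blocks
Threshold 26 blocks: I (5 blocks), B (18 blocks), D (20 blocks), F (24 blocks) are within range.

I, B, D, F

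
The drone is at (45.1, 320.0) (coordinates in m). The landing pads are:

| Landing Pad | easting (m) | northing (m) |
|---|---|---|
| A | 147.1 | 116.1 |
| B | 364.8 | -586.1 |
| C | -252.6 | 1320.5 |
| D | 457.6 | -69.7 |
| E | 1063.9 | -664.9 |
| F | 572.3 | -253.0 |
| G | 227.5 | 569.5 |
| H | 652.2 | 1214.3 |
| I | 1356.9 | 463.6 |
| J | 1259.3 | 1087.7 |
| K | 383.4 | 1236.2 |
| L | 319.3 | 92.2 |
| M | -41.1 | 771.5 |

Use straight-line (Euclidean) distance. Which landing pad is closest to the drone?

Distances from (45.1, 320.0):
A: √((102.0)² + (-203.9)²) = √(10404.000 + 41575.210) = 228.0 m
B: √((319.7)² + (-906.1)²) = √(102208.090 + 821017.210) = 960.8 m
C: √((-297.7)² + (1000.5)²) = √(88625.290 + 1001000.250) = 1043.9 m
D: √((412.5)² + (-389.7)²) = √(170156.250 + 151866.090) = 567.5 m
E: √((1018.8)² + (-984.9)²) = √(1037953.440 + 970028.010) = 1417.0 m
F: √((527.2)² + (-573.0)²) = √(277939.840 + 328329.000) = 778.6 m
G: √((182.4)² + (249.5)²) = √(33269.760 + 62250.250) = 309.1 m
H: √((607.1)² + (894.3)²) = √(368570.410 + 799772.490) = 1080.9 m
I: √((1311.8)² + (143.6)²) = √(1720819.240 + 20620.960) = 1319.6 m
J: √((1214.2)² + (767.7)²) = √(1474281.640 + 589363.290) = 1436.5 m
K: √((338.3)² + (916.2)²) = √(114446.890 + 839422.440) = 976.7 m
L: √((274.2)² + (-227.8)²) = √(75185.640 + 51892.840) = 356.5 m
M: √((-86.2)² + (451.5)²) = √(7430.440 + 203852.250) = 459.7 m
Minimum: A at 228.0 m.

A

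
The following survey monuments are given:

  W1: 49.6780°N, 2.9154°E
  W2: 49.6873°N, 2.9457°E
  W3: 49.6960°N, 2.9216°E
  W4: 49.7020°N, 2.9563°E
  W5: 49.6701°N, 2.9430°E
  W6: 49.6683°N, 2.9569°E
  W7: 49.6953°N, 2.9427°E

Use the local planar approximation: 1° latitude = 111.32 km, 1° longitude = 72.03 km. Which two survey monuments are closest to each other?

W2 and W7

Pairwise distances:
W2–W7: √((0.0080·111.32)² + (-0.0030·72.03)²) = √(0.793097 + 0.046695) = 0.9164 km
W5–W6: √((-0.0018·111.32)² + (0.0139·72.03)²) = √(0.040151 + 1.002435) = 1.0211 km
W4–W7: √((-0.0067·111.32)² + (-0.0136·72.03)²) = √(0.556283 + 0.959632) = 1.2312 km
W3–W7: √((-0.0007·111.32)² + (0.0211·72.03)²) = √(0.006072 + 2.309892) = 1.5218 km
W2–W4: √((0.0147·111.32)² + (0.0106·72.03)²) = √(2.677818 + 0.582960) = 1.8058 km
W2–W5: √((-0.0172·111.32)² + (-0.0027·72.03)²) = √(3.666091 + 0.037823) = 1.9246 km
W2–W3: √((0.0087·111.32)² + (-0.0241·72.03)²) = √(0.937961 + 3.013429) = 1.9878 km
W1–W3: √((0.0180·111.32)² + (0.0062·72.03)²) = √(4.015054 + 0.199439) = 2.0529 km
W1–W5: √((-0.0079·111.32)² + (0.0276·72.03)²) = √(0.773394 + 3.952255) = 2.1739 km
W2–W6: √((-0.0190·111.32)² + (0.0112·72.03)²) = √(4.473563 + 0.650823) = 2.2637 km
W1–W2: √((0.0093·111.32)² + (0.0303·72.03)²) = √(1.071796 + 4.763346) = 2.4156 km
W3–W4: √((0.0060·111.32)² + (0.0347·72.03)²) = √(0.446117 + 6.247205) = 2.5871 km
W1–W7: √((0.0173·111.32)² + (0.0273·72.03)²) = √(3.708844 + 3.866804) = 2.7524 km
W5–W7: √((0.0252·111.32)² + (-0.0003·72.03)²) = √(7.869506 + 0.000467) = 2.8053 km
W6–W7: √((0.0270·111.32)² + (-0.0142·72.03)²) = √(9.033872 + 1.046173) = 3.1749 km
W1–W6: √((-0.0097·111.32)² + (0.0415·72.03)²) = √(1.165977 + 8.935586) = 3.1783 km
W3–W5: √((-0.0259·111.32)² + (0.0214·72.03)²) = √(8.312773 + 2.376043) = 3.2694 km
W4–W5: √((-0.0319·111.32)² + (-0.0133·72.03)²) = √(12.610368 + 0.917762) = 3.6781 km
W4–W6: √((-0.0337·111.32)² + (0.0006·72.03)²) = √(14.073632 + 0.001868) = 3.7517 km
W1–W4: √((0.0240·111.32)² + (0.0409·72.03)²) = √(7.137874 + 8.679075) = 3.9771 km
W3–W6: √((-0.0277·111.32)² + (0.0353·72.03)²) = √(9.508367 + 6.465115) = 3.9967 km
Closest pair: W2–W7 at 0.9164 km.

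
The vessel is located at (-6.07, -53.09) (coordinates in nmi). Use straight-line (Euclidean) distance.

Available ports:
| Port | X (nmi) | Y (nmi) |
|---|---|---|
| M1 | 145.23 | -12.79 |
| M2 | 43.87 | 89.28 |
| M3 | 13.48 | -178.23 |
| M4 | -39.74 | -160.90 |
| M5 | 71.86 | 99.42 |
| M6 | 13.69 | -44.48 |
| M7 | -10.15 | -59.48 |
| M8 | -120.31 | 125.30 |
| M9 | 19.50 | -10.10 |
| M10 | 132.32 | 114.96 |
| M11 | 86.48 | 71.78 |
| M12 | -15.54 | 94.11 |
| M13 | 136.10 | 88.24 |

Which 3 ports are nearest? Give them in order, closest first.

M7, M6, M9

Distances from (-6.07, -53.09):
M1: √((151.30)² + (40.30)²) = √(22891.6900 + 1624.0900) = 156.58 nmi
M2: √((49.94)² + (142.37)²) = √(2494.0036 + 20269.2169) = 150.87 nmi
M3: √((19.55)² + (-125.14)²) = √(382.2025 + 15660.0196) = 126.66 nmi
M4: √((-33.67)² + (-107.81)²) = √(1133.6689 + 11622.9961) = 112.95 nmi
M5: √((77.93)² + (152.51)²) = √(6073.0849 + 23259.3001) = 171.27 nmi
M6: √((19.76)² + (8.61)²) = √(390.4576 + 74.1321) = 21.55 nmi
M7: √((-4.08)² + (-6.39)²) = √(16.6464 + 40.8321) = 7.58 nmi
M8: √((-114.24)² + (178.39)²) = √(13050.7776 + 31822.9921) = 211.83 nmi
M9: √((25.57)² + (42.99)²) = √(653.8249 + 1848.1401) = 50.02 nmi
M10: √((138.39)² + (168.05)²) = √(19151.7921 + 28240.8025) = 217.70 nmi
M11: √((92.55)² + (124.87)²) = √(8565.5025 + 15592.5169) = 155.43 nmi
M12: √((-9.47)² + (147.20)²) = √(89.6809 + 21667.8400) = 147.50 nmi
M13: √((142.17)² + (141.33)²) = √(20212.3089 + 19974.1689) = 200.47 nmi
Sorted: M7 (7.58 nmi) < M6 (21.55 nmi) < M9 (50.02 nmi) < M4 (112.95 nmi) < M3 (126.66 nmi) < …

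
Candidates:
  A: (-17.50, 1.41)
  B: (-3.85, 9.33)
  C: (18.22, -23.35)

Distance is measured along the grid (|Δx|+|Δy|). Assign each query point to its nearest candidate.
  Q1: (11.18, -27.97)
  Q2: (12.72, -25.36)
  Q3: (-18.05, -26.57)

Q1 at (11.18, -27.97):
  A: |-28.68| + |29.38| = 28.68 + 29.38 = 58.06
  B: |-15.03| + |37.30| = 15.03 + 37.30 = 52.33
  C: |7.04| + |4.62| = 7.04 + 4.62 = 11.66
  → nearest: C (11.66)
Q2 at (12.72, -25.36):
  A: |-30.22| + |26.77| = 30.22 + 26.77 = 56.99
  B: |-16.57| + |34.69| = 16.57 + 34.69 = 51.26
  C: |5.50| + |2.01| = 5.50 + 2.01 = 7.51
  → nearest: C (7.51)
Q3 at (-18.05, -26.57):
  A: |0.55| + |27.98| = 0.55 + 27.98 = 28.53
  B: |14.20| + |35.90| = 14.20 + 35.90 = 50.10
  C: |36.27| + |3.22| = 36.27 + 3.22 = 39.49
  → nearest: A (28.53)

Q1→C; Q2→C; Q3→A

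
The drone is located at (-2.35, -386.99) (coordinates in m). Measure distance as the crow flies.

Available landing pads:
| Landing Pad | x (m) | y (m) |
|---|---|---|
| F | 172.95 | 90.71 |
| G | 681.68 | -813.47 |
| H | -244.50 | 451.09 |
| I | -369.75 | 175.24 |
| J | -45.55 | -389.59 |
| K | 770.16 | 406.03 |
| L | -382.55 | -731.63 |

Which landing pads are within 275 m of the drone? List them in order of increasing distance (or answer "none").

Distances from (-2.35, -386.99):
F: 508.85 m
G: 806.09 m
H: 872.36 m
I: 671.63 m
J: 43.28 m
K: 1107.09 m
L: 513.16 m
Threshold 275 m: J (43.28 m) is within range.

J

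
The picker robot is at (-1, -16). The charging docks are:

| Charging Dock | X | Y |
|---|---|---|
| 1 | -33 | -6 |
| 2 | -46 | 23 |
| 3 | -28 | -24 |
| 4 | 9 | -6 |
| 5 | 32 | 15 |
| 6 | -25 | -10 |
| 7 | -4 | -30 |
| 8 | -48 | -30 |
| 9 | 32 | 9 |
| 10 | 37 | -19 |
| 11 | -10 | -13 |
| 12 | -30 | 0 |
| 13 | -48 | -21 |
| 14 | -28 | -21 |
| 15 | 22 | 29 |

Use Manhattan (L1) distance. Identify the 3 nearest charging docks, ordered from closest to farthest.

Distances from (-1, -16):
1: |-32| + |10| = 32 + 10 = 42
2: |-45| + |39| = 45 + 39 = 84
3: |-27| + |-8| = 27 + 8 = 35
4: |10| + |10| = 10 + 10 = 20
5: |33| + |31| = 33 + 31 = 64
6: |-24| + |6| = 24 + 6 = 30
7: |-3| + |-14| = 3 + 14 = 17
8: |-47| + |-14| = 47 + 14 = 61
9: |33| + |25| = 33 + 25 = 58
10: |38| + |-3| = 38 + 3 = 41
11: |-9| + |3| = 9 + 3 = 12
12: |-29| + |16| = 29 + 16 = 45
13: |-47| + |-5| = 47 + 5 = 52
14: |-27| + |-5| = 27 + 5 = 32
15: |23| + |45| = 23 + 45 = 68
Sorted: 11 (12) < 7 (17) < 4 (20) < 6 (30) < 14 (32) < …

11, 7, 4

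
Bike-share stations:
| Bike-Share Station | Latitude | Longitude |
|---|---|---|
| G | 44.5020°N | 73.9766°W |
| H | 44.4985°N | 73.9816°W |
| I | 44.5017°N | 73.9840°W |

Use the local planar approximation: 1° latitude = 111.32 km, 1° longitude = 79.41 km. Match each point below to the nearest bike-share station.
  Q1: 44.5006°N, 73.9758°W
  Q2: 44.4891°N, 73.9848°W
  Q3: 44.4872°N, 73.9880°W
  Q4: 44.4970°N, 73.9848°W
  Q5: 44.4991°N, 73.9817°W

Q1→G; Q2→H; Q3→H; Q4→H; Q5→H

Q1 at 44.5006°N, 73.9758°W:
  G: 0.1683 km
  H: 0.5165 km
  I: 0.6626 km
  → nearest: G (0.1683 km)
Q2 at 44.4891°N, 73.9848°W:
  G: 1.5768 km
  H: 1.0768 km
  I: 1.4041 km
  → nearest: H (1.0768 km)
Q3 at 44.4872°N, 73.9880°W:
  G: 1.8799 km
  H: 1.3567 km
  I: 1.6451 km
  → nearest: H (1.3567 km)
Q4 at 44.4970°N, 73.9848°W:
  G: 0.8566 km
  H: 0.3041 km
  I: 0.5270 km
  → nearest: H (0.3041 km)
Q5 at 44.4991°N, 73.9817°W:
  G: 0.5179 km
  H: 0.0673 km
  I: 0.3422 km
  → nearest: H (0.0673 km)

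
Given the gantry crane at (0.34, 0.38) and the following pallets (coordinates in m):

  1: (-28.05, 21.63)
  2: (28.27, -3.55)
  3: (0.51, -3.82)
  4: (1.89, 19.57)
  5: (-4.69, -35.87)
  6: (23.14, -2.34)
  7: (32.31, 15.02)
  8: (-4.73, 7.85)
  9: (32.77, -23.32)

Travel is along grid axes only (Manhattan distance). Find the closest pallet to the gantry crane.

3

Distances from (0.34, 0.38):
1: |-28.39| + |21.25| = 28.39 + 21.25 = 49.64 m
2: |27.93| + |-3.93| = 27.93 + 3.93 = 31.86 m
3: |0.17| + |-4.20| = 0.17 + 4.20 = 4.37 m
4: |1.55| + |19.19| = 1.55 + 19.19 = 20.74 m
5: |-5.03| + |-36.25| = 5.03 + 36.25 = 41.28 m
6: |22.80| + |-2.72| = 22.80 + 2.72 = 25.52 m
7: |31.97| + |14.64| = 31.97 + 14.64 = 46.61 m
8: |-5.07| + |7.47| = 5.07 + 7.47 = 12.54 m
9: |32.43| + |-23.70| = 32.43 + 23.70 = 56.13 m
Minimum: 3 at 4.37 m.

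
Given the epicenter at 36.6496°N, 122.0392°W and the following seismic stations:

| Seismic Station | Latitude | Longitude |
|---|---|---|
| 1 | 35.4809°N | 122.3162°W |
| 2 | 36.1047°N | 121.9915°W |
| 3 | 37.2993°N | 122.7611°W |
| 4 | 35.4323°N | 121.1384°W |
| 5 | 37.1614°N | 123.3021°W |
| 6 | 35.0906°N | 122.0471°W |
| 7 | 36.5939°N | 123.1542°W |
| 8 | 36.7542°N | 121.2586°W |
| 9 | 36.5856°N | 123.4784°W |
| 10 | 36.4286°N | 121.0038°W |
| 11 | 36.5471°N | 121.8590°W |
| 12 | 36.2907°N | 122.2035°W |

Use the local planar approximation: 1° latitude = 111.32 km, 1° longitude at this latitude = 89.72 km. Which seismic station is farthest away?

Distances from 36.6496°N, 122.0392°W:
1: √((-1.1687·111.32)² + (-0.2770·89.72)²) = √(16925.927777 + 617.643774) = 132.4521 km
2: √((-0.5449·111.32)² + (0.0477·89.72)²) = √(3679.425477 + 18.315353) = 60.8091 km
3: √((0.6497·111.32)² + (-0.7219·89.72)²) = √(5230.848344 + 4195.006262) = 97.0868 km
4: √((-1.2173·111.32)² + (0.9008·89.72)²) = √(18362.915653 + 6531.836193) = 157.7807 km
5: √((0.5118·111.32)² + (-1.2629·89.72)²) = √(3245.988362 + 12838.564175) = 126.8249 km
6: √((-1.5590·111.32)² + (-0.0079·89.72)²) = √(30118.866652 + 0.502380) = 173.5493 km
7: √((-0.0557·111.32)² + (-1.1150·89.72)²) = √(38.446498 + 10007.561429) = 100.2298 km
8: √((0.1046·111.32)² + (0.7806·89.72)²) = √(135.584413 + 4904.961735) = 70.9968 km
9: √((-0.0640·111.32)² + (-1.4392·89.72)²) = √(50.758215 + 16673.271823) = 129.3214 km
10: √((-0.2210·111.32)² + (1.0354·89.72)²) = √(605.244627 + 8629.683166) = 96.0985 km
11: √((-0.1025·111.32)² + (0.1802·89.72)²) = √(130.194946 + 261.389479) = 19.7885 km
12: √((-0.3589·111.32)² + (-0.1643·89.72)²) = √(1596.222073 + 217.296963) = 42.5854 km
Maximum: 6 at 173.5493 km.

6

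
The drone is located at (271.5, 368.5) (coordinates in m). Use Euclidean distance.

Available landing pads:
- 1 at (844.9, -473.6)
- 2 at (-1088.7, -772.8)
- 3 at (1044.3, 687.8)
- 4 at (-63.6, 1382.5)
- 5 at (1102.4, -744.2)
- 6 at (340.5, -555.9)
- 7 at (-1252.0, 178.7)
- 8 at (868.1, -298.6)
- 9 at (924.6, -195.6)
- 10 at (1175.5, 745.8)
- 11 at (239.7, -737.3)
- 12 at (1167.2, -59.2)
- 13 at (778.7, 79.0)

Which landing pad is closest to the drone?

Distances from (271.5, 368.5):
1: 1018.8 m
2: 1775.6 m
3: 836.2 m
4: 1067.9 m
5: 1388.7 m
6: 927.0 m
7: 1535.3 m
8: 895.0 m
9: 863.0 m
10: 979.6 m
11: 1106.3 m
12: 992.6 m
13: 584.0 m
Minimum: 13 at 584.0 m.

13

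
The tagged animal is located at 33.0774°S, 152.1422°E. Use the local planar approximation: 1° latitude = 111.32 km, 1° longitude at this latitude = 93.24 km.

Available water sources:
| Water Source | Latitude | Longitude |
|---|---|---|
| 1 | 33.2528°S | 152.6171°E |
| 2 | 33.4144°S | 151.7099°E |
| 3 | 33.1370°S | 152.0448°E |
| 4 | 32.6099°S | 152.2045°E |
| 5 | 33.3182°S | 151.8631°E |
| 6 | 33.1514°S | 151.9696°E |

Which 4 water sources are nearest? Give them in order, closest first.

Distances from 33.0774°S, 152.1422°E:
1: √((-0.1754·111.32)² + (0.4749·93.24)²) = √(381.246244 + 1960.689707) = 48.3936 km
2: √((-0.3370·111.32)² + (-0.4323·93.24)²) = √(1407.363220 + 1624.706810) = 55.0642 km
3: √((-0.0596·111.32)² + (-0.0974·93.24)²) = √(44.018873 + 82.475023) = 11.2470 km
4: √((0.4675·111.32)² + (0.0623·93.24)²) = √(2708.380172 + 33.742762) = 52.3653 km
5: √((-0.2408·111.32)² + (-0.2791·93.24)²) = √(718.553916 + 677.211310) = 37.3599 km
6: √((-0.0740·111.32)² + (-0.1726·93.24)²) = √(67.859372 + 258.991859) = 18.0790 km
Sorted: 3 (11.2470 km) < 6 (18.0790 km) < 5 (37.3599 km) < 1 (48.3936 km) < 4 (52.3653 km) < 2 (55.0642 km)

3, 6, 5, 1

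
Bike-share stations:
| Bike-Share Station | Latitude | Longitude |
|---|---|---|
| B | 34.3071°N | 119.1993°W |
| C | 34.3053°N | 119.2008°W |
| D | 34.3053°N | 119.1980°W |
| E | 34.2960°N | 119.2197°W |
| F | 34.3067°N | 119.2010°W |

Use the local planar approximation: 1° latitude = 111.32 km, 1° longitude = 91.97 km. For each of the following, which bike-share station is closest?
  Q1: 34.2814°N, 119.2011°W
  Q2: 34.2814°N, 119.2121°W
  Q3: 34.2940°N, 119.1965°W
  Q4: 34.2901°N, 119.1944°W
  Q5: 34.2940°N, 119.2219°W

Q1 at 34.2814°N, 119.2011°W:
  B: 2.8657 km
  C: 2.6607 km
  D: 2.6758 km
  E: 2.3596 km
  F: 2.8164 km
  → nearest: E (2.3596 km)
Q2 at 34.2814°N, 119.2121°W:
  B: 3.0937 km
  C: 2.8563 km
  D: 2.9598 km
  E: 1.7692 km
  F: 2.9957 km
  → nearest: E (1.7692 km)
Q3 at 34.2940°N, 119.1965°W:
  B: 1.4809 km
  C: 1.3186 km
  D: 1.2655 km
  E: 2.1453 km
  F: 1.4731 km
  → nearest: D (1.2655 km)
Q4 at 34.2901°N, 119.1944°W:
  B: 1.9454 km
  C: 1.7915 km
  D: 1.7242 km
  E: 2.4178 km
  F: 1.9451 km
  → nearest: D (1.7242 km)
Q5 at 34.2940°N, 119.2219°W:
  B: 2.5391 km
  C: 2.3126 km
  D: 2.5326 km
  E: 0.3008 km
  F: 2.3861 km
  → nearest: E (0.3008 km)

Q1→E; Q2→E; Q3→D; Q4→D; Q5→E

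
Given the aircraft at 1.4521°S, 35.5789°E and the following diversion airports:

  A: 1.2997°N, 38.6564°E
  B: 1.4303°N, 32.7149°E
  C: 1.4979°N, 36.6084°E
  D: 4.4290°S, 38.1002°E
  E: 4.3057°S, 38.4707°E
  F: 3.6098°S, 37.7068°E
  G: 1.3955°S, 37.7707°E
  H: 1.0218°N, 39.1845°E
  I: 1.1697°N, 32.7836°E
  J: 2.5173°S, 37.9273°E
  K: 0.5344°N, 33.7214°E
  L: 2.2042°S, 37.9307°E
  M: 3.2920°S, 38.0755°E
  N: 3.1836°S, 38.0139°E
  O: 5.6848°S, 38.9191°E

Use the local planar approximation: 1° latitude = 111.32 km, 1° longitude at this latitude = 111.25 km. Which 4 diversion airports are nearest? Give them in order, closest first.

G, L, J, K

Distances from 1.4521°S, 35.5789°E:
A: √((2.7518·111.32)² + (3.0775·111.25)²) = √(93838.299260 + 117218.500791) = 459.4092 km
B: √((2.8824·111.32)² + (-2.8640·111.25)²) = √(102956.766278 + 101518.704400) = 452.1896 km
C: √((2.9500·111.32)² + (1.0295·111.25)²) = √(107842.619236 + 13117.550391) = 347.7933 km
D: √((-2.9769·111.32)² + (2.5213·111.25)²) = √(109818.343234 + 78677.234654) = 434.1608 km
E: √((-2.8536·111.32)² + (2.8918·111.25)²) = √(100909.624008 + 103499.093513) = 452.1158 km
F: √((-2.1577·111.32)² + (2.1279·111.25)²) = √(57693.716809 + 56040.560259) = 337.2451 km
G: √((0.0566·111.32)² + (2.1918·111.25)²) = √(39.698972 + 59456.848325) = 243.9191 km
H: √((2.4739·111.32)² + (3.6056·111.25)²) = √(75842.157068 + 160899.661129) = 486.5612 km
I: √((2.6218·111.32)² + (-2.7953·111.25)²) = √(85181.545128 + 96706.772273) = 426.4837 km
J: √((-1.0652·111.32)² + (2.3484·111.25)²) = √(14060.757262 + 68256.526340) = 286.9099 km
K: √((1.9865·111.32)² + (-1.8575·111.25)²) = √(48901.652378 + 42702.930947) = 302.6625 km
L: √((-0.7521·111.32)² + (2.3518·111.25)²) = √(7009.669998 + 68454.312225) = 274.7071 km
M: √((-1.8399·111.32)² + (2.4966·111.25)²) = √(41950.277125 + 77143.257136) = 345.0993 km
N: √((-1.7315·111.32)² + (2.4350·111.25)²) = √(37152.786090 + 73383.423789) = 332.4699 km
O: √((-4.2327·111.32)² + (3.3402·111.25)²) = √(222014.516404 + 138084.516208) = 600.0825 km
Sorted: G (243.9191 km) < L (274.7071 km) < J (286.9099 km) < K (302.6625 km) < N (332.4699 km) < F (337.2451 km) < …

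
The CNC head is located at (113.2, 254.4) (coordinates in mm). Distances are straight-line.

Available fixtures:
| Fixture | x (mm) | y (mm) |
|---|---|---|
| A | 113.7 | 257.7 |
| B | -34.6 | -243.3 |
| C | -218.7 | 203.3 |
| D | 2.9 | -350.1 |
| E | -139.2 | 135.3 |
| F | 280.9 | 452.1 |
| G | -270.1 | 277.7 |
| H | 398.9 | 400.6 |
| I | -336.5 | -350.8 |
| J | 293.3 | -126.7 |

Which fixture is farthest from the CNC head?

Distances from (113.2, 254.4):
A: 3.3 mm
B: 519.2 mm
C: 335.8 mm
D: 614.5 mm
E: 279.1 mm
F: 259.2 mm
G: 384.0 mm
H: 320.9 mm
I: 754.0 mm
J: 421.5 mm
Maximum: I at 754.0 mm.

I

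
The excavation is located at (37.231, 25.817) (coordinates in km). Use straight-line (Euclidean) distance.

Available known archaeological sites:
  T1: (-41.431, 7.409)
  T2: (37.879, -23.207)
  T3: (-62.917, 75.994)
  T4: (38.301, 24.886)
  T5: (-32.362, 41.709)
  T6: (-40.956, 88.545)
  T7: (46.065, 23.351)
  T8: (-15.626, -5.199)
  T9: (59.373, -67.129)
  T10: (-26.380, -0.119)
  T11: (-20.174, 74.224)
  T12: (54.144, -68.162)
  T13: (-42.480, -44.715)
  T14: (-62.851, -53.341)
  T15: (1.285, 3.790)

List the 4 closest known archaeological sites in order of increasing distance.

T4, T7, T15, T2

Distances from (37.231, 25.817):
T1: √((-78.662)² + (-18.408)²) = √(6187.71024 + 338.85446) = 80.787 km
T2: √((0.648)² + (-49.024)²) = √(0.41990 + 2403.35258) = 49.028 km
T3: √((-100.148)² + (50.177)²) = √(10029.62190 + 2517.73133) = 112.015 km
T4: √((1.070)² + (-0.931)²) = √(1.14490 + 0.86676) = 1.418 km
T5: √((-69.593)² + (15.892)²) = √(4843.18565 + 252.55566) = 71.384 km
T6: √((-78.187)² + (62.728)²) = √(6113.20697 + 3934.80198) = 100.240 km
T7: √((8.834)² + (-2.466)²) = √(78.03956 + 6.08116) = 9.172 km
T8: √((-52.857)² + (-31.016)²) = √(2793.86245 + 961.99226) = 61.285 km
T9: √((22.142)² + (-92.946)²) = √(490.26816 + 8638.95892) = 95.547 km
T10: √((-63.611)² + (-25.936)²) = √(4046.35932 + 672.67610) = 68.695 km
T11: √((-57.405)² + (48.407)²) = √(3295.33403 + 2343.23765) = 75.090 km
T12: √((16.913)² + (-93.979)²) = √(286.04957 + 8832.05244) = 95.489 km
T13: √((-79.711)² + (-70.532)²) = √(6353.84352 + 4974.76302) = 106.436 km
T14: √((-100.082)² + (-79.158)²) = √(10016.40672 + 6265.98896) = 127.602 km
T15: √((-35.946)² + (-22.027)²) = √(1292.11492 + 485.18873) = 42.158 km
Sorted: T4 (1.418 km) < T7 (9.172 km) < T15 (42.158 km) < T2 (49.028 km) < T8 (61.285 km) < T10 (68.695 km) < …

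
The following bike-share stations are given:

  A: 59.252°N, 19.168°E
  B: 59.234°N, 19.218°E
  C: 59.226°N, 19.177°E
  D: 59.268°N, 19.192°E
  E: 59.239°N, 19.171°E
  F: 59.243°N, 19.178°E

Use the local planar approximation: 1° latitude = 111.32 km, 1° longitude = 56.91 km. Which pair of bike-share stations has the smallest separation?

E and F

Pairwise distances:
E–F: √((0.004·111.32)² + (0.007·56.91)²) = √(0.19827 + 0.15870) = 0.597 km
A–F: √((-0.009·111.32)² + (0.010·56.91)²) = √(1.00376 + 0.32387) = 1.152 km
A–E: √((-0.013·111.32)² + (0.003·56.91)²) = √(2.09427 + 0.02915) = 1.457 km
C–E: √((0.013·111.32)² + (-0.006·56.91)²) = √(2.09427 + 0.11659) = 1.487 km
C–F: √((0.017·111.32)² + (0.001·56.91)²) = √(3.58133 + 0.00324) = 1.893 km
A–D: √((0.016·111.32)² + (0.024·56.91)²) = √(3.17239 + 1.86552) = 2.245 km
B–F: √((0.009·111.32)² + (-0.040·56.91)²) = √(1.00376 + 5.18200) = 2.487 km
B–C: √((-0.008·111.32)² + (-0.041·56.91)²) = √(0.79310 + 5.44434) = 2.497 km
B–E: √((0.005·111.32)² + (-0.047·56.91)²) = √(0.30980 + 7.15439) = 2.732 km
D–F: √((-0.025·111.32)² + (-0.014·56.91)²) = √(7.74509 + 0.63479) = 2.895 km
A–C: √((-0.026·111.32)² + (0.009·56.91)²) = √(8.37709 + 0.26234) = 2.939 km
D–E: √((-0.029·111.32)² + (-0.021·56.91)²) = √(10.42179 + 1.42829) = 3.442 km
A–B: √((-0.018·111.32)² + (0.050·56.91)²) = √(4.01505 + 8.09687) = 3.480 km
B–D: √((0.034·111.32)² + (-0.026·56.91)²) = √(14.32532 + 2.18939) = 4.064 km
C–D: √((0.042·111.32)² + (0.015·56.91)²) = √(21.85974 + 0.72872) = 4.753 km
Closest pair: E–F at 0.597 km.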